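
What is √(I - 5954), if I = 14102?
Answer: 2*√2037 ≈ 90.266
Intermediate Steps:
√(I - 5954) = √(14102 - 5954) = √8148 = 2*√2037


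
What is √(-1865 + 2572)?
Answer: √707 ≈ 26.589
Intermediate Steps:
√(-1865 + 2572) = √707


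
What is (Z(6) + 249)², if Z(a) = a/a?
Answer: 62500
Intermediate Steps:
Z(a) = 1
(Z(6) + 249)² = (1 + 249)² = 250² = 62500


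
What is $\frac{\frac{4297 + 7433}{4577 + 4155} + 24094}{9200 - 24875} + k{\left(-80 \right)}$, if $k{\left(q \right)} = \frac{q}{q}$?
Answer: $- \frac{36763219}{68437050} \approx -0.53718$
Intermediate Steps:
$k{\left(q \right)} = 1$
$\frac{\frac{4297 + 7433}{4577 + 4155} + 24094}{9200 - 24875} + k{\left(-80 \right)} = \frac{\frac{4297 + 7433}{4577 + 4155} + 24094}{9200 - 24875} + 1 = \frac{\frac{11730}{8732} + 24094}{-15675} + 1 = \left(11730 \cdot \frac{1}{8732} + 24094\right) \left(- \frac{1}{15675}\right) + 1 = \left(\frac{5865}{4366} + 24094\right) \left(- \frac{1}{15675}\right) + 1 = \frac{105200269}{4366} \left(- \frac{1}{15675}\right) + 1 = - \frac{105200269}{68437050} + 1 = - \frac{36763219}{68437050}$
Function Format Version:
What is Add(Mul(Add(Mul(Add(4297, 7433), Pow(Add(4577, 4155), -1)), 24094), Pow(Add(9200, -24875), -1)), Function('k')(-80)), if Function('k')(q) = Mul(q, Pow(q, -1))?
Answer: Rational(-36763219, 68437050) ≈ -0.53718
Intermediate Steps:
Function('k')(q) = 1
Add(Mul(Add(Mul(Add(4297, 7433), Pow(Add(4577, 4155), -1)), 24094), Pow(Add(9200, -24875), -1)), Function('k')(-80)) = Add(Mul(Add(Mul(Add(4297, 7433), Pow(Add(4577, 4155), -1)), 24094), Pow(Add(9200, -24875), -1)), 1) = Add(Mul(Add(Mul(11730, Pow(8732, -1)), 24094), Pow(-15675, -1)), 1) = Add(Mul(Add(Mul(11730, Rational(1, 8732)), 24094), Rational(-1, 15675)), 1) = Add(Mul(Add(Rational(5865, 4366), 24094), Rational(-1, 15675)), 1) = Add(Mul(Rational(105200269, 4366), Rational(-1, 15675)), 1) = Add(Rational(-105200269, 68437050), 1) = Rational(-36763219, 68437050)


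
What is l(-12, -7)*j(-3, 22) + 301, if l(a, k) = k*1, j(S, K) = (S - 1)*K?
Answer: 917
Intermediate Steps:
j(S, K) = K*(-1 + S) (j(S, K) = (-1 + S)*K = K*(-1 + S))
l(a, k) = k
l(-12, -7)*j(-3, 22) + 301 = -154*(-1 - 3) + 301 = -154*(-4) + 301 = -7*(-88) + 301 = 616 + 301 = 917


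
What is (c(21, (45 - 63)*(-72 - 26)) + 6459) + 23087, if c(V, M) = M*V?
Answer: 66590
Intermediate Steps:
(c(21, (45 - 63)*(-72 - 26)) + 6459) + 23087 = (((45 - 63)*(-72 - 26))*21 + 6459) + 23087 = (-18*(-98)*21 + 6459) + 23087 = (1764*21 + 6459) + 23087 = (37044 + 6459) + 23087 = 43503 + 23087 = 66590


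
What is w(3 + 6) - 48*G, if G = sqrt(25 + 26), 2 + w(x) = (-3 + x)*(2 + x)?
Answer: 64 - 48*sqrt(51) ≈ -278.79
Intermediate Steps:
w(x) = -2 + (-3 + x)*(2 + x)
G = sqrt(51) ≈ 7.1414
w(3 + 6) - 48*G = (-8 + (3 + 6)**2 - (3 + 6)) - 48*sqrt(51) = (-8 + 9**2 - 1*9) - 48*sqrt(51) = (-8 + 81 - 9) - 48*sqrt(51) = 64 - 48*sqrt(51)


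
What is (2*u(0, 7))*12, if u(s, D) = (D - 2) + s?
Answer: 120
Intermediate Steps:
u(s, D) = -2 + D + s (u(s, D) = (-2 + D) + s = -2 + D + s)
(2*u(0, 7))*12 = (2*(-2 + 7 + 0))*12 = (2*5)*12 = 10*12 = 120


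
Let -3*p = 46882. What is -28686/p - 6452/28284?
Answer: 266447726/165751311 ≈ 1.6075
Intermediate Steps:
p = -46882/3 (p = -⅓*46882 = -46882/3 ≈ -15627.)
-28686/p - 6452/28284 = -28686/(-46882/3) - 6452/28284 = -28686*(-3/46882) - 6452*1/28284 = 43029/23441 - 1613/7071 = 266447726/165751311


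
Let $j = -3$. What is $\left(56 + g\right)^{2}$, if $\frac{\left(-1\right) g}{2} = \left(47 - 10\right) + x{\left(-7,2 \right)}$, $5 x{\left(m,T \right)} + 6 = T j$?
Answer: $\frac{4356}{25} \approx 174.24$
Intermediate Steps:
$x{\left(m,T \right)} = - \frac{6}{5} - \frac{3 T}{5}$ ($x{\left(m,T \right)} = - \frac{6}{5} + \frac{T \left(-3\right)}{5} = - \frac{6}{5} + \frac{\left(-3\right) T}{5} = - \frac{6}{5} - \frac{3 T}{5}$)
$g = - \frac{346}{5}$ ($g = - 2 \left(\left(47 - 10\right) - \frac{12}{5}\right) = - 2 \left(37 - \frac{12}{5}\right) = \left(-2\right) \frac{173}{5} = - \frac{346}{5} \approx -69.2$)
$\left(56 + g\right)^{2} = \left(56 - \frac{346}{5}\right)^{2} = \left(- \frac{66}{5}\right)^{2} = \frac{4356}{25}$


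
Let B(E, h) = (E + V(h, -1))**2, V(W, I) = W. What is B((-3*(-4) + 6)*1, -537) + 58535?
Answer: 327896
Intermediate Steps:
B(E, h) = (E + h)**2
B((-3*(-4) + 6)*1, -537) + 58535 = ((-3*(-4) + 6)*1 - 537)**2 + 58535 = ((12 + 6)*1 - 537)**2 + 58535 = (18*1 - 537)**2 + 58535 = (18 - 537)**2 + 58535 = (-519)**2 + 58535 = 269361 + 58535 = 327896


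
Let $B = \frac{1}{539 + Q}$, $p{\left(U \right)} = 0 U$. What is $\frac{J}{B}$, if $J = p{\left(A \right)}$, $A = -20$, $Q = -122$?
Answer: $0$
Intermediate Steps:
$p{\left(U \right)} = 0$
$J = 0$
$B = \frac{1}{417}$ ($B = \frac{1}{539 - 122} = \frac{1}{417} \approx 0.0023981$)
$\frac{J}{B} = 0 \frac{1}{\frac{1}{417}} = 0 \cdot 417 = 0$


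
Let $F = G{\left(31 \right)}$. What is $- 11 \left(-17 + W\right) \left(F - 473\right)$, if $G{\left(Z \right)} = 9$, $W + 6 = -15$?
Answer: $-193952$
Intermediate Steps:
$W = -21$ ($W = -6 - 15 = -21$)
$F = 9$
$- 11 \left(-17 + W\right) \left(F - 473\right) = - 11 \left(-17 - 21\right) \left(9 - 473\right) = \left(-11\right) \left(-38\right) \left(9 + \left(-553 + 80\right)\right) = 418 \left(9 - 473\right) = 418 \left(-464\right) = -193952$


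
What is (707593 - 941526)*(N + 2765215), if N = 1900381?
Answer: -1091436869068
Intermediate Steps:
(707593 - 941526)*(N + 2765215) = (707593 - 941526)*(1900381 + 2765215) = -233933*4665596 = -1091436869068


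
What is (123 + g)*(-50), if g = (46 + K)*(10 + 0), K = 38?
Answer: -48150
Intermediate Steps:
g = 840 (g = (46 + 38)*(10 + 0) = 84*10 = 840)
(123 + g)*(-50) = (123 + 840)*(-50) = 963*(-50) = -48150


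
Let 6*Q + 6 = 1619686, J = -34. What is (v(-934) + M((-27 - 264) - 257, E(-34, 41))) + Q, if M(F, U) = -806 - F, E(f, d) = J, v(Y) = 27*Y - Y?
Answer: 736214/3 ≈ 2.4540e+5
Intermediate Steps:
Q = 809840/3 (Q = -1 + (⅙)*1619686 = -1 + 809843/3 = 809840/3 ≈ 2.6995e+5)
v(Y) = 26*Y
E(f, d) = -34
(v(-934) + M((-27 - 264) - 257, E(-34, 41))) + Q = (26*(-934) + (-806 - ((-27 - 264) - 257))) + 809840/3 = (-24284 + (-806 - (-291 - 257))) + 809840/3 = (-24284 + (-806 - 1*(-548))) + 809840/3 = (-24284 + (-806 + 548)) + 809840/3 = (-24284 - 258) + 809840/3 = -24542 + 809840/3 = 736214/3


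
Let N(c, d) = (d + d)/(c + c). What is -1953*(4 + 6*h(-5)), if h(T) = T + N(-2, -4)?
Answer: 27342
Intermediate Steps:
N(c, d) = d/c (N(c, d) = (2*d)/((2*c)) = (2*d)*(1/(2*c)) = d/c)
h(T) = 2 + T (h(T) = T - 4/(-2) = T - 4*(-½) = T + 2 = 2 + T)
-1953*(4 + 6*h(-5)) = -1953*(4 + 6*(2 - 5)) = -1953*(4 + 6*(-3)) = -1953*(4 - 18) = -1953*(-14) = 27342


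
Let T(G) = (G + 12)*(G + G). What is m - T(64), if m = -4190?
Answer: -13918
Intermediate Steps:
T(G) = 2*G*(12 + G) (T(G) = (12 + G)*(2*G) = 2*G*(12 + G))
m - T(64) = -4190 - 2*64*(12 + 64) = -4190 - 2*64*76 = -4190 - 1*9728 = -4190 - 9728 = -13918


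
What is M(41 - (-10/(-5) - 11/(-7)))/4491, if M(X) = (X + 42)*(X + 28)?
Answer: 254648/220059 ≈ 1.1572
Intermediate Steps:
M(X) = (28 + X)*(42 + X) (M(X) = (42 + X)*(28 + X) = (28 + X)*(42 + X))
M(41 - (-10/(-5) - 11/(-7)))/4491 = (1176 + (41 - (-10/(-5) - 11/(-7)))**2 + 70*(41 - (-10/(-5) - 11/(-7))))/4491 = (1176 + (41 - (-10*(-1/5) - 11*(-1/7)))**2 + 70*(41 - (-10*(-1/5) - 11*(-1/7))))*(1/4491) = (1176 + (41 - (2 + 11/7))**2 + 70*(41 - (2 + 11/7)))*(1/4491) = (1176 + (41 - 1*25/7)**2 + 70*(41 - 1*25/7))*(1/4491) = (1176 + (41 - 25/7)**2 + 70*(41 - 25/7))*(1/4491) = (1176 + (262/7)**2 + 70*(262/7))*(1/4491) = (1176 + 68644/49 + 2620)*(1/4491) = (254648/49)*(1/4491) = 254648/220059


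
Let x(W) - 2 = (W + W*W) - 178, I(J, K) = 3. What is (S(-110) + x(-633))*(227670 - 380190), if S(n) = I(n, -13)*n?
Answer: -60939366000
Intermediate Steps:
x(W) = -176 + W + W² (x(W) = 2 + ((W + W*W) - 178) = 2 + ((W + W²) - 178) = 2 + (-178 + W + W²) = -176 + W + W²)
S(n) = 3*n
(S(-110) + x(-633))*(227670 - 380190) = (3*(-110) + (-176 - 633 + (-633)²))*(227670 - 380190) = (-330 + (-176 - 633 + 400689))*(-152520) = (-330 + 399880)*(-152520) = 399550*(-152520) = -60939366000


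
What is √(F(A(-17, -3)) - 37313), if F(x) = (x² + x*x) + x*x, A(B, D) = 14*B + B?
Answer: √157762 ≈ 397.19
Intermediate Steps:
A(B, D) = 15*B
F(x) = 3*x² (F(x) = (x² + x²) + x² = 2*x² + x² = 3*x²)
√(F(A(-17, -3)) - 37313) = √(3*(15*(-17))² - 37313) = √(3*(-255)² - 37313) = √(3*65025 - 37313) = √(195075 - 37313) = √157762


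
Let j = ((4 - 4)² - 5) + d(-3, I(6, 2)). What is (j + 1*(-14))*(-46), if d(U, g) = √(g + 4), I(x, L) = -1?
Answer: 874 - 46*√3 ≈ 794.33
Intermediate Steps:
d(U, g) = √(4 + g)
j = -5 + √3 (j = ((4 - 4)² - 5) + √(4 - 1) = (0² - 5) + √3 = (0 - 5) + √3 = -5 + √3 ≈ -3.2679)
(j + 1*(-14))*(-46) = ((-5 + √3) + 1*(-14))*(-46) = ((-5 + √3) - 14)*(-46) = (-19 + √3)*(-46) = 874 - 46*√3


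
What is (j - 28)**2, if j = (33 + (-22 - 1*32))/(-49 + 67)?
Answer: 30625/36 ≈ 850.69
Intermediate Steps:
j = -7/6 (j = (33 + (-22 - 32))/18 = (33 - 54)*(1/18) = -21*1/18 = -7/6 ≈ -1.1667)
(j - 28)**2 = (-7/6 - 28)**2 = (-175/6)**2 = 30625/36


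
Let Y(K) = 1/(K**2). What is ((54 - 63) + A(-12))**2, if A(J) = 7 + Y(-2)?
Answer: 49/16 ≈ 3.0625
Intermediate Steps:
Y(K) = K**(-2)
A(J) = 29/4 (A(J) = 7 + (-2)**(-2) = 7 + 1/4 = 29/4)
((54 - 63) + A(-12))**2 = ((54 - 63) + 29/4)**2 = (-9 + 29/4)**2 = (-7/4)**2 = 49/16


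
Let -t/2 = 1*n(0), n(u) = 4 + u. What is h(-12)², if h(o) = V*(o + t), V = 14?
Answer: 78400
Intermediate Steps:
t = -8 (t = -2*(4 + 0) = -2*4 = -8)
h(o) = -112 + 14*o (h(o) = 14*(o - 8) = 14*(-8 + o) = -112 + 14*o)
h(-12)² = (-112 + 14*(-12))² = (-112 - 168)² = (-280)² = 78400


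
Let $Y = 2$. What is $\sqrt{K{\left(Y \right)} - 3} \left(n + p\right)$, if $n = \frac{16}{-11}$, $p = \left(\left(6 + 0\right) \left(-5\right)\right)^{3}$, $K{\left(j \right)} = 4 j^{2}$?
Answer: $- \frac{297016 \sqrt{13}}{11} \approx -97355.0$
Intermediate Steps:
$p = -27000$ ($p = \left(6 \left(-5\right)\right)^{3} = \left(-30\right)^{3} = -27000$)
$n = - \frac{16}{11}$ ($n = 16 \left(- \frac{1}{11}\right) = - \frac{16}{11} \approx -1.4545$)
$\sqrt{K{\left(Y \right)} - 3} \left(n + p\right) = \sqrt{4 \cdot 2^{2} - 3} \left(- \frac{16}{11} - 27000\right) = \sqrt{4 \cdot 4 - 3} \left(- \frac{297016}{11}\right) = \sqrt{16 - 3} \left(- \frac{297016}{11}\right) = \sqrt{13} \left(- \frac{297016}{11}\right) = - \frac{297016 \sqrt{13}}{11}$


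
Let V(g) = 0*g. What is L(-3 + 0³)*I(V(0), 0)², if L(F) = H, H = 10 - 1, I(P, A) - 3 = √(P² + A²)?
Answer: 81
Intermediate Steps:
V(g) = 0
I(P, A) = 3 + √(A² + P²) (I(P, A) = 3 + √(P² + A²) = 3 + √(A² + P²))
H = 9
L(F) = 9
L(-3 + 0³)*I(V(0), 0)² = 9*(3 + √(0² + 0²))² = 9*(3 + √(0 + 0))² = 9*(3 + √0)² = 9*(3 + 0)² = 9*3² = 9*9 = 81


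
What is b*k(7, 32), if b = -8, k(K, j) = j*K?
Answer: -1792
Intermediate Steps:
k(K, j) = K*j
b*k(7, 32) = -56*32 = -8*224 = -1792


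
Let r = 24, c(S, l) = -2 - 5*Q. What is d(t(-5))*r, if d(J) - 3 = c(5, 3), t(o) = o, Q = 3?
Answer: -336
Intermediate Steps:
c(S, l) = -17 (c(S, l) = -2 - 5*3 = -2 - 15 = -17)
d(J) = -14 (d(J) = 3 - 17 = -14)
d(t(-5))*r = -14*24 = -336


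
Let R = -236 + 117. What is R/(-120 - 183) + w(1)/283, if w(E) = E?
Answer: 33980/85749 ≈ 0.39627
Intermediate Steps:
R = -119
R/(-120 - 183) + w(1)/283 = -119/(-120 - 183) + 1/283 = -119/(-303) + 1*(1/283) = -119*(-1/303) + 1/283 = 119/303 + 1/283 = 33980/85749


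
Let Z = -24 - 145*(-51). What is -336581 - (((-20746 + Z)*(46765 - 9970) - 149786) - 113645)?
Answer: 492059975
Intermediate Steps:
Z = 7371 (Z = -24 + 7395 = 7371)
-336581 - (((-20746 + Z)*(46765 - 9970) - 149786) - 113645) = -336581 - (((-20746 + 7371)*(46765 - 9970) - 149786) - 113645) = -336581 - ((-13375*36795 - 149786) - 113645) = -336581 - ((-492133125 - 149786) - 113645) = -336581 - (-492282911 - 113645) = -336581 - 1*(-492396556) = -336581 + 492396556 = 492059975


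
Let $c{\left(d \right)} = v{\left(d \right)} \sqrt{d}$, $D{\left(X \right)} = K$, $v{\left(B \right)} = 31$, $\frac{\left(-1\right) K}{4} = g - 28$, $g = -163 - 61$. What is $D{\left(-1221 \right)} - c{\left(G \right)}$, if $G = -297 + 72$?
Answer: $1008 - 465 i \approx 1008.0 - 465.0 i$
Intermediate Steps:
$g = -224$ ($g = -163 - 61 = -224$)
$K = 1008$ ($K = - 4 \left(-224 - 28\right) = \left(-4\right) \left(-252\right) = 1008$)
$D{\left(X \right)} = 1008$
$G = -225$
$c{\left(d \right)} = 31 \sqrt{d}$
$D{\left(-1221 \right)} - c{\left(G \right)} = 1008 - 31 \sqrt{-225} = 1008 - 31 \cdot 15 i = 1008 - 465 i$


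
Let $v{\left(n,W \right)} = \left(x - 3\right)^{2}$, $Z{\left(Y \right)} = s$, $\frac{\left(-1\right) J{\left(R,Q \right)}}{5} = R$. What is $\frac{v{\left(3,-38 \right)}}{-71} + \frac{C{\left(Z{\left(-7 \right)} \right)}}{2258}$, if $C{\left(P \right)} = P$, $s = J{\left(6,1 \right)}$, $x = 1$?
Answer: $- \frac{5581}{80159} \approx -0.069624$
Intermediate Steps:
$J{\left(R,Q \right)} = - 5 R$
$s = -30$ ($s = \left(-5\right) 6 = -30$)
$Z{\left(Y \right)} = -30$
$v{\left(n,W \right)} = 4$ ($v{\left(n,W \right)} = \left(1 - 3\right)^{2} = \left(-2\right)^{2} = 4$)
$\frac{v{\left(3,-38 \right)}}{-71} + \frac{C{\left(Z{\left(-7 \right)} \right)}}{2258} = \frac{4}{-71} - \frac{30}{2258} = 4 \left(- \frac{1}{71}\right) - \frac{15}{1129} = - \frac{4}{71} - \frac{15}{1129} = - \frac{5581}{80159}$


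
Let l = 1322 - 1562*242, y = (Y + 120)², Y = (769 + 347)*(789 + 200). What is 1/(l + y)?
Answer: 1/1218471199654 ≈ 8.2070e-13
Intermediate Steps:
Y = 1103724 (Y = 1116*989 = 1103724)
y = 1218471576336 (y = (1103724 + 120)² = 1103844² = 1218471576336)
l = -376682 (l = 1322 - 378004 = -376682)
1/(l + y) = 1/(-376682 + 1218471576336) = 1/1218471199654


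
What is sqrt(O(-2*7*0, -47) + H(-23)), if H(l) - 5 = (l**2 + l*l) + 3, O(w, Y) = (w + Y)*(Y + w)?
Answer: 5*sqrt(131) ≈ 57.228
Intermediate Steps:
O(w, Y) = (Y + w)**2 (O(w, Y) = (Y + w)*(Y + w) = (Y + w)**2)
H(l) = 8 + 2*l**2 (H(l) = 5 + ((l**2 + l*l) + 3) = 5 + ((l**2 + l**2) + 3) = 5 + (2*l**2 + 3) = 5 + (3 + 2*l**2) = 8 + 2*l**2)
sqrt(O(-2*7*0, -47) + H(-23)) = sqrt((-47 - 2*7*0)**2 + (8 + 2*(-23)**2)) = sqrt((-47 - 14*0)**2 + (8 + 2*529)) = sqrt((-47 + 0)**2 + (8 + 1058)) = sqrt((-47)**2 + 1066) = sqrt(2209 + 1066) = sqrt(3275) = 5*sqrt(131)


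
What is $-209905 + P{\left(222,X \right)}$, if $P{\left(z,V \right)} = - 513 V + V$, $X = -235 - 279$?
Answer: $53263$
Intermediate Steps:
$X = -514$ ($X = -235 - 279 = -514$)
$P{\left(z,V \right)} = - 512 V$
$-209905 + P{\left(222,X \right)} = -209905 - -263168 = -209905 + 263168 = 53263$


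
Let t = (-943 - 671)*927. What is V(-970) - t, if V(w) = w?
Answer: 1495208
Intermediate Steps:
t = -1496178 (t = -1614*927 = -1496178)
V(-970) - t = -970 - 1*(-1496178) = -970 + 1496178 = 1495208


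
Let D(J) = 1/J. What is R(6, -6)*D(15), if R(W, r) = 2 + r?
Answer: -4/15 ≈ -0.26667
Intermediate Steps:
R(6, -6)*D(15) = (2 - 6)/15 = -4*1/15 = -4/15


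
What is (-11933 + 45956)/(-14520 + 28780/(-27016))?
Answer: -229791342/98075275 ≈ -2.3430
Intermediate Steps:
(-11933 + 45956)/(-14520 + 28780/(-27016)) = 34023/(-14520 + 28780*(-1/27016)) = 34023/(-14520 - 7195/6754) = 34023/(-98075275/6754) = 34023*(-6754/98075275) = -229791342/98075275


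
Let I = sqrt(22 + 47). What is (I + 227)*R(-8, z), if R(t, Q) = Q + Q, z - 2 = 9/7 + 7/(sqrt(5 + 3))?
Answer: (92 + 49*sqrt(2))*(227 + sqrt(69))/14 ≈ 2711.0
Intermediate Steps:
I = sqrt(69) ≈ 8.3066
z = 23/7 + 7*sqrt(2)/4 (z = 2 + (9/7 + 7/(sqrt(5 + 3))) = 2 + (9*(1/7) + 7/(sqrt(8))) = 2 + (9/7 + 7/((2*sqrt(2)))) = 2 + (9/7 + 7*(sqrt(2)/4)) = 2 + (9/7 + 7*sqrt(2)/4) = 23/7 + 7*sqrt(2)/4 ≈ 5.7606)
R(t, Q) = 2*Q
(I + 227)*R(-8, z) = (sqrt(69) + 227)*(2*(23/7 + 7*sqrt(2)/4)) = (227 + sqrt(69))*(46/7 + 7*sqrt(2)/2)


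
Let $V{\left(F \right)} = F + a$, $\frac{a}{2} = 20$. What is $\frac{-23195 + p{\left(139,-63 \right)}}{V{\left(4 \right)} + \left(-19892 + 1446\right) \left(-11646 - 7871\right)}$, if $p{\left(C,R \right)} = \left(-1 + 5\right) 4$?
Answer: $- \frac{23179}{360010626} \approx -6.4384 \cdot 10^{-5}$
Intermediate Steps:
$a = 40$ ($a = 2 \cdot 20 = 40$)
$p{\left(C,R \right)} = 16$ ($p{\left(C,R \right)} = 4 \cdot 4 = 16$)
$V{\left(F \right)} = 40 + F$ ($V{\left(F \right)} = F + 40 = 40 + F$)
$\frac{-23195 + p{\left(139,-63 \right)}}{V{\left(4 \right)} + \left(-19892 + 1446\right) \left(-11646 - 7871\right)} = \frac{-23195 + 16}{\left(40 + 4\right) + \left(-19892 + 1446\right) \left(-11646 - 7871\right)} = - \frac{23179}{44 - -360010582} = - \frac{23179}{44 + 360010582} = - \frac{23179}{360010626}$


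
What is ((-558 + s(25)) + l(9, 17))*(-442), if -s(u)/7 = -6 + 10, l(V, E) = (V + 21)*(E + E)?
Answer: -191828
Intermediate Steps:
l(V, E) = 2*E*(21 + V) (l(V, E) = (21 + V)*(2*E) = 2*E*(21 + V))
s(u) = -28 (s(u) = -7*(-6 + 10) = -7*4 = -28)
((-558 + s(25)) + l(9, 17))*(-442) = ((-558 - 28) + 2*17*(21 + 9))*(-442) = (-586 + 2*17*30)*(-442) = (-586 + 1020)*(-442) = 434*(-442) = -191828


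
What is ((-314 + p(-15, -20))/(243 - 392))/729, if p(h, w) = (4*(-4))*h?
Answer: 74/108621 ≈ 0.00068127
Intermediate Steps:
p(h, w) = -16*h
((-314 + p(-15, -20))/(243 - 392))/729 = ((-314 - 16*(-15))/(243 - 392))/729 = ((-314 + 240)/(-149))*(1/729) = -74*(-1/149)*(1/729) = (74/149)*(1/729) = 74/108621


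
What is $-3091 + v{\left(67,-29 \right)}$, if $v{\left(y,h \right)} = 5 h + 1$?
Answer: $-3235$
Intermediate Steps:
$v{\left(y,h \right)} = 1 + 5 h$
$-3091 + v{\left(67,-29 \right)} = -3091 + \left(1 + 5 \left(-29\right)\right) = -3091 + \left(1 - 145\right) = -3091 - 144 = -3235$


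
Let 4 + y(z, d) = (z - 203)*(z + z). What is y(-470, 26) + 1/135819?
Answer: 85921272505/135819 ≈ 6.3262e+5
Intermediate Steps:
y(z, d) = -4 + 2*z*(-203 + z) (y(z, d) = -4 + (z - 203)*(z + z) = -4 + (-203 + z)*(2*z) = -4 + 2*z*(-203 + z))
y(-470, 26) + 1/135819 = (-4 - 406*(-470) + 2*(-470)²) + 1/135819 = (-4 + 190820 + 2*220900) + 1/135819 = (-4 + 190820 + 441800) + 1/135819 = 632616 + 1/135819 = 85921272505/135819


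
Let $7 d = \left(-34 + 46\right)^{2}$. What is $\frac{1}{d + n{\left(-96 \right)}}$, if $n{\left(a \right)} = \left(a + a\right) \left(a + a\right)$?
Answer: $\frac{7}{258192} \approx 2.7112 \cdot 10^{-5}$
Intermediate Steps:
$n{\left(a \right)} = 4 a^{2}$ ($n{\left(a \right)} = 2 a 2 a = 4 a^{2}$)
$d = \frac{144}{7}$ ($d = \frac{\left(-34 + 46\right)^{2}}{7} = \frac{12^{2}}{7} = \frac{1}{7} \cdot 144 = \frac{144}{7} \approx 20.571$)
$\frac{1}{d + n{\left(-96 \right)}} = \frac{1}{\frac{144}{7} + 4 \left(-96\right)^{2}} = \frac{1}{\frac{144}{7} + 4 \cdot 9216} = \frac{1}{\frac{144}{7} + 36864} = \frac{1}{\frac{258192}{7}} = \frac{7}{258192}$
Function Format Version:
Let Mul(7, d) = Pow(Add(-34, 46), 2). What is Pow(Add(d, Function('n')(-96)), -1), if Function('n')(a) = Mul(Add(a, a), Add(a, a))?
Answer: Rational(7, 258192) ≈ 2.7112e-5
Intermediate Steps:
Function('n')(a) = Mul(4, Pow(a, 2)) (Function('n')(a) = Mul(Mul(2, a), Mul(2, a)) = Mul(4, Pow(a, 2)))
d = Rational(144, 7) (d = Mul(Rational(1, 7), Pow(Add(-34, 46), 2)) = Mul(Rational(1, 7), Pow(12, 2)) = Mul(Rational(1, 7), 144) = Rational(144, 7) ≈ 20.571)
Pow(Add(d, Function('n')(-96)), -1) = Pow(Add(Rational(144, 7), Mul(4, Pow(-96, 2))), -1) = Pow(Add(Rational(144, 7), Mul(4, 9216)), -1) = Pow(Add(Rational(144, 7), 36864), -1) = Pow(Rational(258192, 7), -1) = Rational(7, 258192)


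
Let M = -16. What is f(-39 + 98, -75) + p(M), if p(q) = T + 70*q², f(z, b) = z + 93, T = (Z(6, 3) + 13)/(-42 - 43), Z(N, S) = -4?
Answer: 1536111/85 ≈ 18072.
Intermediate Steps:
T = -9/85 (T = (-4 + 13)/(-42 - 43) = 9/(-85) = 9*(-1/85) = -9/85 ≈ -0.10588)
f(z, b) = 93 + z
p(q) = -9/85 + 70*q²
f(-39 + 98, -75) + p(M) = (93 + (-39 + 98)) + (-9/85 + 70*(-16)²) = (93 + 59) + (-9/85 + 70*256) = 152 + (-9/85 + 17920) = 152 + 1523191/85 = 1536111/85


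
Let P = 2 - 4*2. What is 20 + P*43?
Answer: -238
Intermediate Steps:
P = -6 (P = 2 - 8 = -6)
20 + P*43 = 20 - 6*43 = 20 - 258 = -238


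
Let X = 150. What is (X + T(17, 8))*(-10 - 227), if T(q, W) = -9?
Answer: -33417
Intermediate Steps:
(X + T(17, 8))*(-10 - 227) = (150 - 9)*(-10 - 227) = 141*(-237) = -33417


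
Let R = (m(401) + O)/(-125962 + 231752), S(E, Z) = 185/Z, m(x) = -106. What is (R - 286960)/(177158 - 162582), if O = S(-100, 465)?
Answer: -2823247361021/143405538720 ≈ -19.687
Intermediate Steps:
O = 37/93 (O = 185/465 = 185*(1/465) = 37/93 ≈ 0.39785)
R = -9821/9838470 (R = (-106 + 37/93)/(-125962 + 231752) = -9821/93/105790 = -9821/93*1/105790 = -9821/9838470 ≈ -0.00099823)
(R - 286960)/(177158 - 162582) = (-9821/9838470 - 286960)/(177158 - 162582) = -2823247361021/9838470/14576 = -2823247361021/9838470*1/14576 = -2823247361021/143405538720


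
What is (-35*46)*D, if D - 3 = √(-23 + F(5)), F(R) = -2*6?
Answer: -4830 - 1610*I*√35 ≈ -4830.0 - 9524.9*I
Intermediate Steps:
F(R) = -12
D = 3 + I*√35 (D = 3 + √(-23 - 12) = 3 + √(-35) = 3 + I*√35 ≈ 3.0 + 5.9161*I)
(-35*46)*D = (-35*46)*(3 + I*√35) = -1610*(3 + I*√35) = -4830 - 1610*I*√35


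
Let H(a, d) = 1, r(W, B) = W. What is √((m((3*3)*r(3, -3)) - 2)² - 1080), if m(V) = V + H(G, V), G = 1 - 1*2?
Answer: 2*I*√101 ≈ 20.1*I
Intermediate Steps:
G = -1 (G = 1 - 2 = -1)
m(V) = 1 + V (m(V) = V + 1 = 1 + V)
√((m((3*3)*r(3, -3)) - 2)² - 1080) = √(((1 + (3*3)*3) - 2)² - 1080) = √(((1 + 9*3) - 2)² - 1080) = √(((1 + 27) - 2)² - 1080) = √((28 - 2)² - 1080) = √(26² - 1080) = √(676 - 1080) = √(-404) = 2*I*√101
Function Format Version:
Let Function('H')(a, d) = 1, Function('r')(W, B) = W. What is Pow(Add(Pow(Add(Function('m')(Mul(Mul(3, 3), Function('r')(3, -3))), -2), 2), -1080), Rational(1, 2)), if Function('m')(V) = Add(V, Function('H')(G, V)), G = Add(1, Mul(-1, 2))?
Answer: Mul(2, I, Pow(101, Rational(1, 2))) ≈ Mul(20.100, I)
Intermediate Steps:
G = -1 (G = Add(1, -2) = -1)
Function('m')(V) = Add(1, V) (Function('m')(V) = Add(V, 1) = Add(1, V))
Pow(Add(Pow(Add(Function('m')(Mul(Mul(3, 3), Function('r')(3, -3))), -2), 2), -1080), Rational(1, 2)) = Pow(Add(Pow(Add(Add(1, Mul(Mul(3, 3), 3)), -2), 2), -1080), Rational(1, 2)) = Pow(Add(Pow(Add(Add(1, Mul(9, 3)), -2), 2), -1080), Rational(1, 2)) = Pow(Add(Pow(Add(Add(1, 27), -2), 2), -1080), Rational(1, 2)) = Pow(Add(Pow(Add(28, -2), 2), -1080), Rational(1, 2)) = Pow(Add(Pow(26, 2), -1080), Rational(1, 2)) = Pow(Add(676, -1080), Rational(1, 2)) = Pow(-404, Rational(1, 2)) = Mul(2, I, Pow(101, Rational(1, 2)))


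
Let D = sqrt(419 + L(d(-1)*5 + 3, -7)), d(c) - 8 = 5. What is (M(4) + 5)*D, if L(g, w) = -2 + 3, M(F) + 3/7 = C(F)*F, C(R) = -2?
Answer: -48*sqrt(105)/7 ≈ -70.265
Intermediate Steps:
d(c) = 13 (d(c) = 8 + 5 = 13)
M(F) = -3/7 - 2*F
L(g, w) = 1
D = 2*sqrt(105) (D = sqrt(419 + 1) = sqrt(420) = 2*sqrt(105) ≈ 20.494)
(M(4) + 5)*D = ((-3/7 - 2*4) + 5)*(2*sqrt(105)) = ((-3/7 - 8) + 5)*(2*sqrt(105)) = (-59/7 + 5)*(2*sqrt(105)) = -48*sqrt(105)/7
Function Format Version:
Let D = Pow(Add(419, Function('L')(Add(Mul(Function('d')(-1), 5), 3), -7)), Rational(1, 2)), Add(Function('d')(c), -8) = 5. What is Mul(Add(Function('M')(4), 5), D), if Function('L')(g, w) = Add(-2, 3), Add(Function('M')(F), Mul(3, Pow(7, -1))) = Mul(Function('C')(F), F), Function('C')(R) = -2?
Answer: Mul(Rational(-48, 7), Pow(105, Rational(1, 2))) ≈ -70.265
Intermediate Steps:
Function('d')(c) = 13 (Function('d')(c) = Add(8, 5) = 13)
Function('M')(F) = Add(Rational(-3, 7), Mul(-2, F))
Function('L')(g, w) = 1
D = Mul(2, Pow(105, Rational(1, 2))) (D = Pow(Add(419, 1), Rational(1, 2)) = Pow(420, Rational(1, 2)) = Mul(2, Pow(105, Rational(1, 2))) ≈ 20.494)
Mul(Add(Function('M')(4), 5), D) = Mul(Add(Add(Rational(-3, 7), Mul(-2, 4)), 5), Mul(2, Pow(105, Rational(1, 2)))) = Mul(Add(Add(Rational(-3, 7), -8), 5), Mul(2, Pow(105, Rational(1, 2)))) = Mul(Add(Rational(-59, 7), 5), Mul(2, Pow(105, Rational(1, 2)))) = Mul(Rational(-24, 7), Mul(2, Pow(105, Rational(1, 2)))) = Mul(Rational(-48, 7), Pow(105, Rational(1, 2)))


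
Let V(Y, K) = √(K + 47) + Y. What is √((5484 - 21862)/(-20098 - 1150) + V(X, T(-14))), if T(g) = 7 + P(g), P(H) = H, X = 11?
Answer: √(20758798 + 3527168*√10)/1328 ≈ 4.2539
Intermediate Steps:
T(g) = 7 + g
V(Y, K) = Y + √(47 + K) (V(Y, K) = √(47 + K) + Y = Y + √(47 + K))
√((5484 - 21862)/(-20098 - 1150) + V(X, T(-14))) = √((5484 - 21862)/(-20098 - 1150) + (11 + √(47 + (7 - 14)))) = √(-16378/(-21248) + (11 + √(47 - 7))) = √(-16378*(-1/21248) + (11 + √40)) = √(8189/10624 + (11 + 2*√10)) = √(125053/10624 + 2*√10)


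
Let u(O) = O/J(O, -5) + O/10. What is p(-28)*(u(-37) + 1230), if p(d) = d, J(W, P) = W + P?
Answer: -515416/15 ≈ -34361.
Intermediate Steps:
J(W, P) = P + W
u(O) = O/10 + O/(-5 + O) (u(O) = O/(-5 + O) + O/10 = O/10 + O/(-5 + O))
p(-28)*(u(-37) + 1230) = -28*((⅒)*(-37)*(5 - 37)/(-5 - 37) + 1230) = -28*((⅒)*(-37)*(-32)/(-42) + 1230) = -28*((⅒)*(-37)*(-1/42)*(-32) + 1230) = -28*(-296/105 + 1230) = -28*128854/105 = -515416/15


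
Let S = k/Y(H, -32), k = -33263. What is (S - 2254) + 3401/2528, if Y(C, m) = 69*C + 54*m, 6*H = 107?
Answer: -5498059717/2515360 ≈ -2185.8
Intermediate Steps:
H = 107/6 (H = (⅙)*107 = 107/6 ≈ 17.833)
Y(C, m) = 54*m + 69*C
S = 66526/995 (S = -33263/(54*(-32) + 69*(107/6)) = -33263/(-1728 + 2461/2) = -33263/(-995/2) = -33263*(-2/995) = 66526/995 ≈ 66.860)
(S - 2254) + 3401/2528 = (66526/995 - 2254) + 3401/2528 = -2176204/995 + 3401*(1/2528) = -2176204/995 + 3401/2528 = -5498059717/2515360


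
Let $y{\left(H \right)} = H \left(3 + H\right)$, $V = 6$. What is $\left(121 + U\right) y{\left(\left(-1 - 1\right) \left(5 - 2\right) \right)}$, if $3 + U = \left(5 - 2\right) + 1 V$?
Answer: $2286$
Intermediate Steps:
$U = 6$ ($U = -3 + \left(\left(5 - 2\right) + 1 \cdot 6\right) = -3 + \left(\left(5 - 2\right) + 6\right) = -3 + \left(3 + 6\right) = -3 + 9 = 6$)
$\left(121 + U\right) y{\left(\left(-1 - 1\right) \left(5 - 2\right) \right)} = \left(121 + 6\right) \left(-1 - 1\right) \left(5 - 2\right) \left(3 + \left(-1 - 1\right) \left(5 - 2\right)\right) = 127 \left(-2\right) 3 \left(3 - 6\right) = 127 \left(- 6 \left(3 - 6\right)\right) = 127 \left(\left(-6\right) \left(-3\right)\right) = 127 \cdot 18 = 2286$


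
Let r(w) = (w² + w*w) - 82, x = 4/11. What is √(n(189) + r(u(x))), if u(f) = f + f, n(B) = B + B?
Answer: 2*√8986/11 ≈ 17.235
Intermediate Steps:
n(B) = 2*B
x = 4/11 (x = 4*(1/11) = 4/11 ≈ 0.36364)
u(f) = 2*f
r(w) = -82 + 2*w² (r(w) = (w² + w²) - 82 = 2*w² - 82 = -82 + 2*w²)
√(n(189) + r(u(x))) = √(2*189 + (-82 + 2*(2*(4/11))²)) = √(378 + (-82 + 2*(8/11)²)) = √(378 + (-82 + 2*(64/121))) = √(378 + (-82 + 128/121)) = √(378 - 9794/121) = √(35944/121) = 2*√8986/11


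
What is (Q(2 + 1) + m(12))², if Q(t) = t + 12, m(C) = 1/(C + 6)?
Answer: 73441/324 ≈ 226.67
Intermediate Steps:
m(C) = 1/(6 + C)
Q(t) = 12 + t
(Q(2 + 1) + m(12))² = ((12 + (2 + 1)) + 1/(6 + 12))² = ((12 + 3) + 1/18)² = (15 + 1/18)² = (271/18)² = 73441/324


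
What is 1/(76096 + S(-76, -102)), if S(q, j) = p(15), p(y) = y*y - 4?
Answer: 1/76317 ≈ 1.3103e-5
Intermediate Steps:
p(y) = -4 + y² (p(y) = y² - 4 = -4 + y²)
S(q, j) = 221 (S(q, j) = -4 + 15² = -4 + 225 = 221)
1/(76096 + S(-76, -102)) = 1/(76096 + 221) = 1/76317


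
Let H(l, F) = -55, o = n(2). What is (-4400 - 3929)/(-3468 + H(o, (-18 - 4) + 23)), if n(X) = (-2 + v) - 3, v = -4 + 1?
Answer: 8329/3523 ≈ 2.3642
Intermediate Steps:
v = -3
n(X) = -8 (n(X) = (-2 - 3) - 3 = -5 - 3 = -8)
o = -8
(-4400 - 3929)/(-3468 + H(o, (-18 - 4) + 23)) = (-4400 - 3929)/(-3468 - 55) = -8329/(-3523) = -8329*(-1/3523) = 8329/3523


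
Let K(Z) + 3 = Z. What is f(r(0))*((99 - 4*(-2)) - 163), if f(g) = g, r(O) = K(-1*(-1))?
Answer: 112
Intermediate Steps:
K(Z) = -3 + Z
r(O) = -2 (r(O) = -3 - 1*(-1) = -3 + 1 = -2)
f(r(0))*((99 - 4*(-2)) - 163) = -2*((99 - 4*(-2)) - 163) = -2*((99 + 8) - 163) = -2*(107 - 163) = -2*(-56) = 112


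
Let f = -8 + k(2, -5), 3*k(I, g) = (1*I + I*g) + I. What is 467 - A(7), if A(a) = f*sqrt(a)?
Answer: 467 + 10*sqrt(7) ≈ 493.46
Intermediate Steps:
k(I, g) = 2*I/3 + I*g/3 (k(I, g) = ((1*I + I*g) + I)/3 = ((I + I*g) + I)/3 = (2*I + I*g)/3 = 2*I/3 + I*g/3)
f = -10 (f = -8 + (1/3)*2*(2 - 5) = -8 + (1/3)*2*(-3) = -8 - 2 = -10)
A(a) = -10*sqrt(a)
467 - A(7) = 467 - (-10)*sqrt(7) = 467 + 10*sqrt(7)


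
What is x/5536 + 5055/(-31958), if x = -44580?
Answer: -181584015/22114936 ≈ -8.2109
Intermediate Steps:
x/5536 + 5055/(-31958) = -44580/5536 + 5055/(-31958) = -44580*1/5536 + 5055*(-1/31958) = -11145/1384 - 5055/31958 = -181584015/22114936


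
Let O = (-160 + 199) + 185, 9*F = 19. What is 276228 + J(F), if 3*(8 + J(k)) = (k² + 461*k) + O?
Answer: 67218796/243 ≈ 2.7662e+5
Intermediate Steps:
F = 19/9 (F = (⅑)*19 = 19/9 ≈ 2.1111)
O = 224 (O = 39 + 185 = 224)
J(k) = 200/3 + k²/3 + 461*k/3 (J(k) = -8 + ((k² + 461*k) + 224)/3 = -8 + (224 + k² + 461*k)/3 = -8 + (224/3 + k²/3 + 461*k/3) = 200/3 + k²/3 + 461*k/3)
276228 + J(F) = 276228 + (200/3 + (19/9)²/3 + (461/3)*(19/9)) = 276228 + (200/3 + (⅓)*(361/81) + 8759/27) = 276228 + (200/3 + 361/243 + 8759/27) = 276228 + 95392/243 = 67218796/243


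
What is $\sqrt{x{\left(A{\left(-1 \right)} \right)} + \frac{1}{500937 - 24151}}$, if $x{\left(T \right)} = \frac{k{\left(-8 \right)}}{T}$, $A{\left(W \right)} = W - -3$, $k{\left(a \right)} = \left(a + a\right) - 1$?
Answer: $\frac{2 i \sqrt{120766317905}}{238393} \approx 2.9155 i$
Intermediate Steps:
$k{\left(a \right)} = -1 + 2 a$ ($k{\left(a \right)} = 2 a - 1 = -1 + 2 a$)
$A{\left(W \right)} = 3 + W$ ($A{\left(W \right)} = W + 3 = 3 + W$)
$x{\left(T \right)} = - \frac{17}{T}$ ($x{\left(T \right)} = \frac{-1 + 2 \left(-8\right)}{T} = \frac{-1 - 16}{T} = - \frac{17}{T}$)
$\sqrt{x{\left(A{\left(-1 \right)} \right)} + \frac{1}{500937 - 24151}} = \sqrt{- \frac{17}{3 - 1} + \frac{1}{500937 - 24151}} = \sqrt{- \frac{17}{2} + \frac{1}{500937 - 24151}} = \sqrt{\left(-17\right) \frac{1}{2} + \frac{1}{476786}} = \sqrt{- \frac{17}{2} + \frac{1}{476786}} = \sqrt{- \frac{2026340}{238393}} = \frac{2 i \sqrt{120766317905}}{238393}$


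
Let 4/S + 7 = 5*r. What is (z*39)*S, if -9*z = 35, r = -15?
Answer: 910/123 ≈ 7.3984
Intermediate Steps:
z = -35/9 (z = -1/9*35 = -35/9 ≈ -3.8889)
S = -2/41 (S = 4/(-7 + 5*(-15)) = 4/(-7 - 75) = 4/(-82) = 4*(-1/82) = -2/41 ≈ -0.048781)
(z*39)*S = -35/9*39*(-2/41) = -455/3*(-2/41) = 910/123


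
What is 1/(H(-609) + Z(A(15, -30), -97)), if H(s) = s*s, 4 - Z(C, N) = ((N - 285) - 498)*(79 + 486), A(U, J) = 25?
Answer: 1/868085 ≈ 1.1520e-6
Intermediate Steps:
Z(C, N) = 442399 - 565*N (Z(C, N) = 4 - ((N - 285) - 498)*(79 + 486) = 4 - ((-285 + N) - 498)*565 = 4 - (-783 + N)*565 = 4 - (-442395 + 565*N) = 4 + (442395 - 565*N) = 442399 - 565*N)
H(s) = s²
1/(H(-609) + Z(A(15, -30), -97)) = 1/((-609)² + (442399 - 565*(-97))) = 1/(370881 + (442399 + 54805)) = 1/(370881 + 497204) = 1/868085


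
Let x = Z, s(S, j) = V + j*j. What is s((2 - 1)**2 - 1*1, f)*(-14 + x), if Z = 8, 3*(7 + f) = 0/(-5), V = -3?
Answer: -276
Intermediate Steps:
f = -7 (f = -7 + (0/(-5))/3 = -7 + (0*(-1/5))/3 = -7 + (1/3)*0 = -7 + 0 = -7)
s(S, j) = -3 + j**2 (s(S, j) = -3 + j*j = -3 + j**2)
x = 8
s((2 - 1)**2 - 1*1, f)*(-14 + x) = (-3 + (-7)**2)*(-14 + 8) = (-3 + 49)*(-6) = 46*(-6) = -276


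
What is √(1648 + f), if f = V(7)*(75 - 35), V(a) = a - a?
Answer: 4*√103 ≈ 40.596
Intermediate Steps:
V(a) = 0
f = 0 (f = 0*(75 - 35) = 0*40 = 0)
√(1648 + f) = √(1648 + 0) = √1648 = 4*√103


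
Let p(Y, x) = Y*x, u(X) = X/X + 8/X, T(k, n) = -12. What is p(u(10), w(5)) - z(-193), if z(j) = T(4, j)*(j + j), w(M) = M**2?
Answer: -4587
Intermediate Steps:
z(j) = -24*j (z(j) = -12*(j + j) = -24*j)
u(X) = 1 + 8/X
p(u(10), w(5)) - z(-193) = ((8 + 10)/10)*5**2 - (-24)*(-193) = ((1/10)*18)*25 - 1*4632 = (9/5)*25 - 4632 = 45 - 4632 = -4587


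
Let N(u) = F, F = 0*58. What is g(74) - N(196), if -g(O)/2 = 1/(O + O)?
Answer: -1/74 ≈ -0.013514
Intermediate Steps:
F = 0
N(u) = 0
g(O) = -1/O (g(O) = -2/(O + O) = -2*1/(2*O) = -1/O)
g(74) - N(196) = -1/74 - 1*0 = -1*1/74 + 0 = -1/74 + 0 = -1/74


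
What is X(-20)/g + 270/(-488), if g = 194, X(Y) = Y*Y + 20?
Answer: 38145/23668 ≈ 1.6117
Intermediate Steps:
X(Y) = 20 + Y² (X(Y) = Y² + 20 = 20 + Y²)
X(-20)/g + 270/(-488) = (20 + (-20)²)/194 + 270/(-488) = (20 + 400)*(1/194) + 270*(-1/488) = 420*(1/194) - 135/244 = 210/97 - 135/244 = 38145/23668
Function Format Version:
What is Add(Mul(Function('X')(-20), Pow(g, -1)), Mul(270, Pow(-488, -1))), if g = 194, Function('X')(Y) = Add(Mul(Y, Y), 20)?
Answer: Rational(38145, 23668) ≈ 1.6117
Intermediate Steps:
Function('X')(Y) = Add(20, Pow(Y, 2)) (Function('X')(Y) = Add(Pow(Y, 2), 20) = Add(20, Pow(Y, 2)))
Add(Mul(Function('X')(-20), Pow(g, -1)), Mul(270, Pow(-488, -1))) = Add(Mul(Add(20, Pow(-20, 2)), Pow(194, -1)), Mul(270, Pow(-488, -1))) = Add(Mul(Add(20, 400), Rational(1, 194)), Mul(270, Rational(-1, 488))) = Add(Mul(420, Rational(1, 194)), Rational(-135, 244)) = Add(Rational(210, 97), Rational(-135, 244)) = Rational(38145, 23668)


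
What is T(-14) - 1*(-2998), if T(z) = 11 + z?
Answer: 2995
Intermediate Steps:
T(-14) - 1*(-2998) = (11 - 14) - 1*(-2998) = -3 + 2998 = 2995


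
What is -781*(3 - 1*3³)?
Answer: 18744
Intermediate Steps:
-781*(3 - 1*3³) = -781*(3 - 1*27) = -781*(3 - 27) = -781*(-24) = 18744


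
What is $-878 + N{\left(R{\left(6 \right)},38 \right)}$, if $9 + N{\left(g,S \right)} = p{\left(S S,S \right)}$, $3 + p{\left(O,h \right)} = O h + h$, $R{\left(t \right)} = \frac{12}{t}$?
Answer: $54020$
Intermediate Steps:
$p{\left(O,h \right)} = -3 + h + O h$ ($p{\left(O,h \right)} = -3 + \left(O h + h\right) = -3 + \left(h + O h\right) = -3 + h + O h$)
$N{\left(g,S \right)} = -12 + S + S^{3}$ ($N{\left(g,S \right)} = -9 + \left(-3 + S + S S S\right) = -9 + \left(-3 + S + S^{2} S\right) = -9 + \left(-3 + S + S^{3}\right) = -12 + S + S^{3}$)
$-878 + N{\left(R{\left(6 \right)},38 \right)} = -878 + \left(-12 + 38 + 38^{3}\right) = -878 + \left(-12 + 38 + 54872\right) = -878 + 54898 = 54020$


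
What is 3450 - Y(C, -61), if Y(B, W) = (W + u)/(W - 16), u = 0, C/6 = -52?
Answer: 265589/77 ≈ 3449.2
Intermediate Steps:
C = -312 (C = 6*(-52) = -312)
Y(B, W) = W/(-16 + W) (Y(B, W) = (W + 0)/(W - 16) = W/(-16 + W))
3450 - Y(C, -61) = 3450 - (-61)/(-16 - 61) = 3450 - (-61)/(-77) = 3450 - (-61)*(-1)/77 = 3450 - 1*61/77 = 3450 - 61/77 = 265589/77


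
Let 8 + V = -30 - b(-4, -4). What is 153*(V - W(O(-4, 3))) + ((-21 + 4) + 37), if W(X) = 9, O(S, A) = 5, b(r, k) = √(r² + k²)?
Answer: -7171 - 612*√2 ≈ -8036.5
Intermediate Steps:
b(r, k) = √(k² + r²)
V = -38 - 4*√2 (V = -8 + (-30 - √((-4)² + (-4)²)) = -8 + (-30 - √(16 + 16)) = -8 + (-30 - √32) = -8 + (-30 - 4*√2) = -38 - 4*√2 ≈ -43.657)
153*(V - W(O(-4, 3))) + ((-21 + 4) + 37) = 153*((-38 - 4*√2) - 1*9) + ((-21 + 4) + 37) = 153*((-38 - 4*√2) - 9) + (-17 + 37) = 153*(-47 - 4*√2) + 20 = (-7191 - 612*√2) + 20 = -7171 - 612*√2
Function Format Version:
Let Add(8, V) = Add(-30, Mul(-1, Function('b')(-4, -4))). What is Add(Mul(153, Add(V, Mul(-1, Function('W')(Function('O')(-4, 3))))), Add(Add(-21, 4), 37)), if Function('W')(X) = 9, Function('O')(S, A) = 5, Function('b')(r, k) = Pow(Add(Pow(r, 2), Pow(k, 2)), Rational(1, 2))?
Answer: Add(-7171, Mul(-612, Pow(2, Rational(1, 2)))) ≈ -8036.5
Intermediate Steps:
Function('b')(r, k) = Pow(Add(Pow(k, 2), Pow(r, 2)), Rational(1, 2))
V = Add(-38, Mul(-4, Pow(2, Rational(1, 2)))) (V = Add(-8, Add(-30, Mul(-1, Pow(Add(Pow(-4, 2), Pow(-4, 2)), Rational(1, 2))))) = Add(-8, Add(-30, Mul(-1, Pow(Add(16, 16), Rational(1, 2))))) = Add(-8, Add(-30, Mul(-1, Pow(32, Rational(1, 2))))) = Add(-8, Add(-30, Mul(-1, Mul(4, Pow(2, Rational(1, 2)))))) = Add(-8, Add(-30, Mul(-4, Pow(2, Rational(1, 2))))) = Add(-38, Mul(-4, Pow(2, Rational(1, 2)))) ≈ -43.657)
Add(Mul(153, Add(V, Mul(-1, Function('W')(Function('O')(-4, 3))))), Add(Add(-21, 4), 37)) = Add(Mul(153, Add(Add(-38, Mul(-4, Pow(2, Rational(1, 2)))), Mul(-1, 9))), Add(Add(-21, 4), 37)) = Add(Mul(153, Add(Add(-38, Mul(-4, Pow(2, Rational(1, 2)))), -9)), Add(-17, 37)) = Add(Mul(153, Add(-47, Mul(-4, Pow(2, Rational(1, 2))))), 20) = Add(Add(-7191, Mul(-612, Pow(2, Rational(1, 2)))), 20) = Add(-7171, Mul(-612, Pow(2, Rational(1, 2))))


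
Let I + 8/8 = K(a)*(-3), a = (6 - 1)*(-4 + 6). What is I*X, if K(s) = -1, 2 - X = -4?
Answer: 12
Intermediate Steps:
X = 6 (X = 2 - 1*(-4) = 2 + 4 = 6)
a = 10 (a = 5*2 = 10)
I = 2 (I = -1 - 1*(-3) = -1 + 3 = 2)
I*X = 2*6 = 12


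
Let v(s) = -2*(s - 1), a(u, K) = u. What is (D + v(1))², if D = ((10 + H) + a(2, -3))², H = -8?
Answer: 256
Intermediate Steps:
v(s) = 2 - 2*s (v(s) = -2*(-1 + s) = 2 - 2*s)
D = 16 (D = ((10 - 8) + 2)² = (2 + 2)² = 4² = 16)
(D + v(1))² = (16 + (2 - 2*1))² = (16 + (2 - 2))² = (16 + 0)² = 16² = 256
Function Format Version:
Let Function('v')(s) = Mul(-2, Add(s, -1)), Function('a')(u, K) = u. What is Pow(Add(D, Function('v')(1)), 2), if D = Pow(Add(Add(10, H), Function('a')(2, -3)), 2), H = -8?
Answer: 256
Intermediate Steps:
Function('v')(s) = Add(2, Mul(-2, s)) (Function('v')(s) = Mul(-2, Add(-1, s)) = Add(2, Mul(-2, s)))
D = 16 (D = Pow(Add(Add(10, -8), 2), 2) = Pow(Add(2, 2), 2) = Pow(4, 2) = 16)
Pow(Add(D, Function('v')(1)), 2) = Pow(Add(16, Add(2, Mul(-2, 1))), 2) = Pow(Add(16, Add(2, -2)), 2) = Pow(Add(16, 0), 2) = Pow(16, 2) = 256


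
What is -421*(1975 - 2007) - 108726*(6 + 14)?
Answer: -2161048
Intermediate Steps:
-421*(1975 - 2007) - 108726*(6 + 14) = -421*(-32) - 108726*20 = 13472 - 1*2174520 = 13472 - 2174520 = -2161048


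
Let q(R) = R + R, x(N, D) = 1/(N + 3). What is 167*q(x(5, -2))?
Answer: 167/4 ≈ 41.750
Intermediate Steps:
x(N, D) = 1/(3 + N)
q(R) = 2*R
167*q(x(5, -2)) = 167*(2/(3 + 5)) = 167*(2/8) = 167*(2*(⅛)) = 167*(¼) = 167/4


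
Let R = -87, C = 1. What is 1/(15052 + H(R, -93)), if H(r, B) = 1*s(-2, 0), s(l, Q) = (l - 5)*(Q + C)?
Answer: 1/15045 ≈ 6.6467e-5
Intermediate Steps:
s(l, Q) = (1 + Q)*(-5 + l) (s(l, Q) = (l - 5)*(Q + 1) = (-5 + l)*(1 + Q) = (1 + Q)*(-5 + l))
H(r, B) = -7 (H(r, B) = 1*(-5 - 2 - 5*0 + 0*(-2)) = 1*(-5 - 2 + 0 + 0) = 1*(-7) = -7)
1/(15052 + H(R, -93)) = 1/(15052 - 7) = 1/15045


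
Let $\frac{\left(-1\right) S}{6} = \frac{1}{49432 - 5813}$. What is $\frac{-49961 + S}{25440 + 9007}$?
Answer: $- \frac{2179248865}{1502543693} \approx -1.4504$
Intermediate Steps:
$S = - \frac{6}{43619}$ ($S = - \frac{6}{49432 - 5813} = - \frac{6}{43619} \approx -0.00013755$)
$\frac{-49961 + S}{25440 + 9007} = \frac{-49961 - \frac{6}{43619}}{25440 + 9007} = - \frac{2179248865}{43619 \cdot 34447} = \left(- \frac{2179248865}{43619}\right) \frac{1}{34447} = - \frac{2179248865}{1502543693}$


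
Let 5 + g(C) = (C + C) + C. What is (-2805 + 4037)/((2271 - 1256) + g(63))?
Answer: 112/109 ≈ 1.0275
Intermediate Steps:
g(C) = -5 + 3*C (g(C) = -5 + ((C + C) + C) = -5 + (2*C + C) = -5 + 3*C)
(-2805 + 4037)/((2271 - 1256) + g(63)) = (-2805 + 4037)/((2271 - 1256) + (-5 + 3*63)) = 1232/(1015 + (-5 + 189)) = 1232/(1015 + 184) = 1232/1199 = 1232*(1/1199) = 112/109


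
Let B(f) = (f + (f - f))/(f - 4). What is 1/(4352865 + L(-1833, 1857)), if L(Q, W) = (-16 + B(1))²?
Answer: 9/39178186 ≈ 2.2972e-7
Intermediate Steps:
B(f) = f/(-4 + f) (B(f) = (f + 0)/(-4 + f) = f/(-4 + f))
L(Q, W) = 2401/9 (L(Q, W) = (-16 + 1/(-4 + 1))² = (-16 + 1/(-3))² = (-16 + 1*(-⅓))² = (-16 - ⅓)² = (-49/3)² = 2401/9)
1/(4352865 + L(-1833, 1857)) = 1/(4352865 + 2401/9) = 1/(39178186/9) = 9/39178186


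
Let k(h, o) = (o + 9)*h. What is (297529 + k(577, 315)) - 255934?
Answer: 228543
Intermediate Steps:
k(h, o) = h*(9 + o) (k(h, o) = (9 + o)*h = h*(9 + o))
(297529 + k(577, 315)) - 255934 = (297529 + 577*(9 + 315)) - 255934 = (297529 + 577*324) - 255934 = (297529 + 186948) - 255934 = 484477 - 255934 = 228543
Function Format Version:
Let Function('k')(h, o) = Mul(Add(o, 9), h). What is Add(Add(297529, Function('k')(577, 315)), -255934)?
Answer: 228543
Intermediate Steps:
Function('k')(h, o) = Mul(h, Add(9, o)) (Function('k')(h, o) = Mul(Add(9, o), h) = Mul(h, Add(9, o)))
Add(Add(297529, Function('k')(577, 315)), -255934) = Add(Add(297529, Mul(577, Add(9, 315))), -255934) = Add(Add(297529, Mul(577, 324)), -255934) = Add(Add(297529, 186948), -255934) = Add(484477, -255934) = 228543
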